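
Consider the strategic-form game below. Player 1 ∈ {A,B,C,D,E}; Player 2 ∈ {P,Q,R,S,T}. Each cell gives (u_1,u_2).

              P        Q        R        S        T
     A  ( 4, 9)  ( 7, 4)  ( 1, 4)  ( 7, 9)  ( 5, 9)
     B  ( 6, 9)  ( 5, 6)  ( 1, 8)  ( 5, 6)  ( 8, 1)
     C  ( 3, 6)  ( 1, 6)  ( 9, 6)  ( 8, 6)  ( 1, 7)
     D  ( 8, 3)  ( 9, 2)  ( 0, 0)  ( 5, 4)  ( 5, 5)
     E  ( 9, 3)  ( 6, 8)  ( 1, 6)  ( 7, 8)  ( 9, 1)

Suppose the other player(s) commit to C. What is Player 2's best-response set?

argmax u_2 = {T}

u_2(P vs C) = 6
u_2(Q vs C) = 6
u_2(R vs C) = 6
u_2(S vs C) = 6
u_2(T vs C) = 7
max payoff 7 at {T}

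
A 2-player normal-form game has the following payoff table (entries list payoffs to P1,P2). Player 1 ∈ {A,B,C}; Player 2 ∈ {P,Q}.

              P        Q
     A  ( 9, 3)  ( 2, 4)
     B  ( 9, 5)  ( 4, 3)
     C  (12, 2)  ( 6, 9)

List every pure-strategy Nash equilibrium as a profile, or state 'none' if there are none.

(A,P): not NE [P1→C gives 12>9; P2→Q gives 4>3]
(A,Q): not NE [P1→C gives 6>2]
(B,P): not NE [P1→C gives 12>9]
(B,Q): not NE [P1→C gives 6>4; P2→P gives 5>3]
(C,P): not NE [P2→Q gives 9>2]
(C,Q): NE

PSNE = {(C,Q)}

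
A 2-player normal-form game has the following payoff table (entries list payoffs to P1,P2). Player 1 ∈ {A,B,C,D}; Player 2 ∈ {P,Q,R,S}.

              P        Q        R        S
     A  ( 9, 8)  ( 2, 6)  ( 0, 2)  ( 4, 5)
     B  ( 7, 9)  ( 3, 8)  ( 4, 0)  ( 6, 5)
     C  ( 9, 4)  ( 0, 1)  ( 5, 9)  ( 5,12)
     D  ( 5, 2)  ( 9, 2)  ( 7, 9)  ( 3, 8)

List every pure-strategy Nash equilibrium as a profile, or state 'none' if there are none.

PSNE = {(A,P), (D,R)}

(A,P): NE
(A,Q): not NE [P1→D gives 9>2; P2→P gives 8>6]
(A,R): not NE [P1→D gives 7>0; P2→P gives 8>2]
(A,S): not NE [P1→B gives 6>4; P2→P gives 8>5]
(B,P): not NE [P1→C gives 9>7]
(B,Q): not NE [P1→D gives 9>3; P2→P gives 9>8]
(B,R): not NE [P1→D gives 7>4; P2→P gives 9>0]
(B,S): not NE [P2→P gives 9>5]
(C,P): not NE [P2→S gives 12>4]
(C,Q): not NE [P1→D gives 9>0; P2→S gives 12>1]
(C,R): not NE [P1→D gives 7>5; P2→S gives 12>9]
(C,S): not NE [P1→B gives 6>5]
(D,P): not NE [P1→C gives 9>5; P2→R gives 9>2]
(D,Q): not NE [P2→R gives 9>2]
(D,R): NE
(D,S): not NE [P1→B gives 6>3; P2→R gives 9>8]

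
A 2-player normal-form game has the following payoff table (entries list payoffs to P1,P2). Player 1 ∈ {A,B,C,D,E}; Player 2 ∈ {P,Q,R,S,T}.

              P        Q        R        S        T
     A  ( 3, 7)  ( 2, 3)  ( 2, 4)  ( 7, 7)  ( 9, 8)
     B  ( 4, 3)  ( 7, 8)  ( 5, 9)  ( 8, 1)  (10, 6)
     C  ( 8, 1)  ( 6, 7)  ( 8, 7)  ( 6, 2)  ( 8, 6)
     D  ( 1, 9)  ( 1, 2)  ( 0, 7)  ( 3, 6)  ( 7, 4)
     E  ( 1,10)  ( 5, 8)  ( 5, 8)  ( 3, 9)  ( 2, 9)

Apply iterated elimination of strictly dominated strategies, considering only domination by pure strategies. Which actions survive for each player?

P1 drop A (B beats it: P:4>3 Q:7>2 R:5>2 S:8>7 T:10>9)
P1 drop D (B beats it: P:4>1 Q:7>1 R:5>0 S:8>3 T:10>7)
P1 drop E (C beats it: P:8>1 Q:6>5 R:8>5 S:6>3 T:8>2)
P2 drop P (Q beats it: B:8>3 C:7>1)
P2 drop S (Q beats it: B:8>1 C:7>2)
P2 drop T (Q beats it: B:8>6 C:7>6)
P1→{B,C} P2→{Q,R}

Remaining: P1:{B,C} P2:{Q,R}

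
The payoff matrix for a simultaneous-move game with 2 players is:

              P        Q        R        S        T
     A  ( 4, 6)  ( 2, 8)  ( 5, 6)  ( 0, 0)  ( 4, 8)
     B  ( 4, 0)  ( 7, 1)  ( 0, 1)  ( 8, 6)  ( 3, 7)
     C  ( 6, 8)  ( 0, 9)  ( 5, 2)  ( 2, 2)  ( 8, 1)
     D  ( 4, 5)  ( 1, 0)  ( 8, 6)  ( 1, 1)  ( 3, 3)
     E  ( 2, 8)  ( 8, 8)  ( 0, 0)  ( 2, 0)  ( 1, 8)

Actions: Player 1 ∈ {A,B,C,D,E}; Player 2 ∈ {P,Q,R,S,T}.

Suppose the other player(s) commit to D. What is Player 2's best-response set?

u_2(P vs D) = 5
u_2(Q vs D) = 0
u_2(R vs D) = 6
u_2(S vs D) = 1
u_2(T vs D) = 3
max payoff 6 at {R}

P2 best: {R}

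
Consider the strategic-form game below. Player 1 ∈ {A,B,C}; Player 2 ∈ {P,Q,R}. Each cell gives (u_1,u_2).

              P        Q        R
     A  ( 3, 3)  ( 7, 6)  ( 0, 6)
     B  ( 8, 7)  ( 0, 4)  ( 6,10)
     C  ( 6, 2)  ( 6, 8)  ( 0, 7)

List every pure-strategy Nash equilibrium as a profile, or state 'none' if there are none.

Nash profiles: (A,Q), (B,R)

(A,P): not NE [P1→B gives 8>3; P2→R gives 6>3]
(A,Q): NE
(A,R): not NE [P1→B gives 6>0]
(B,P): not NE [P2→R gives 10>7]
(B,Q): not NE [P1→A gives 7>0; P2→R gives 10>4]
(B,R): NE
(C,P): not NE [P1→B gives 8>6; P2→Q gives 8>2]
(C,Q): not NE [P1→A gives 7>6]
(C,R): not NE [P1→B gives 6>0; P2→Q gives 8>7]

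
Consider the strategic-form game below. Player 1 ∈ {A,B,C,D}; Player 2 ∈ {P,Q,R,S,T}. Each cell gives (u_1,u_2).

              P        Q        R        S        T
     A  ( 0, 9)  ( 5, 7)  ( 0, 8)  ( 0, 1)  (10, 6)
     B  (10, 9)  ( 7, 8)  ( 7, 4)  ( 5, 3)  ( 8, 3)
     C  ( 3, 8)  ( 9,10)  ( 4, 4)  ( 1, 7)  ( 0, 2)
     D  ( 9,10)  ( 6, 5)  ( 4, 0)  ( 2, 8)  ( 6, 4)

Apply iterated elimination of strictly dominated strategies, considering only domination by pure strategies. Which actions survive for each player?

Survivors P1:{B,C} P2:{P,Q}

P1 drop D (B beats it: P:10>9 Q:7>6 R:7>4 S:5>2 T:8>6)
P2 drop R (P beats it: A:9>8 B:9>4 C:8>4)
P2 drop S (P beats it: A:9>1 B:9>3 C:8>7)
P2 drop T (P beats it: A:9>6 B:9>3 C:8>2)
P1 drop A (B beats it: P:10>0 Q:7>5)
P1→{B,C} P2→{P,Q}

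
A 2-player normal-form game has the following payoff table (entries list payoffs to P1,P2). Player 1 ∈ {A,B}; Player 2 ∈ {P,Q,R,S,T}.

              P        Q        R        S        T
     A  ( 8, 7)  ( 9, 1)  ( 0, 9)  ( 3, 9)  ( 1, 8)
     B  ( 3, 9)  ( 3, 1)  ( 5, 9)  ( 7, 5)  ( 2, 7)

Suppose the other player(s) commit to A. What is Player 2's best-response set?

u_2(P vs A) = 7
u_2(Q vs A) = 1
u_2(R vs A) = 9
u_2(S vs A) = 9
u_2(T vs A) = 8
max payoff 9 at {R,S}

BR_2 = {R,S}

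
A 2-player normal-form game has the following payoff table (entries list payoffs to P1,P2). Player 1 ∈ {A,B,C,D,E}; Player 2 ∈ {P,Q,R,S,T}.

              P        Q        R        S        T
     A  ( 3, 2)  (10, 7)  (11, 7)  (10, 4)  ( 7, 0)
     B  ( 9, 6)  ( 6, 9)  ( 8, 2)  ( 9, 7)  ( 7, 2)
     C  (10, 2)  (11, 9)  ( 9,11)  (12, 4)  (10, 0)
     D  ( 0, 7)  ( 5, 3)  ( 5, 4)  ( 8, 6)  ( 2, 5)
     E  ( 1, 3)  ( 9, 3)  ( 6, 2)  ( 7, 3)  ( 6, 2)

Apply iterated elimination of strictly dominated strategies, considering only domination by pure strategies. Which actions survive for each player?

IESDS → P1:{A,C} P2:{Q,R}

P1 drop B (C beats it: P:10>9 Q:11>6 R:9>8 S:12>9 T:10>7)
P1 drop D (A beats it: P:3>0 Q:10>5 R:11>5 S:10>8 T:7>2)
P1 drop E (A beats it: P:3>1 Q:10>9 R:11>6 S:10>7 T:7>6)
P2 drop P (Q beats it: A:7>2 C:9>2)
P2 drop S (Q beats it: A:7>4 C:9>4)
P2 drop T (Q beats it: A:7>0 C:9>0)
P1→{A,C} P2→{Q,R}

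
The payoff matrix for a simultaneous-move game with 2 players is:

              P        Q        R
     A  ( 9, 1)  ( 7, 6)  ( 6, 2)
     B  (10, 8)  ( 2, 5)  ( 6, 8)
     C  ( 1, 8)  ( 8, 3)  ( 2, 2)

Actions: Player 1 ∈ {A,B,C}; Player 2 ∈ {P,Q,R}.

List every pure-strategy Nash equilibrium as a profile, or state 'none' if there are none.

(A,P): not NE [P1→B gives 10>9; P2→Q gives 6>1]
(A,Q): not NE [P1→C gives 8>7]
(A,R): not NE [P2→Q gives 6>2]
(B,P): NE
(B,Q): not NE [P1→C gives 8>2; P2→R gives 8>5]
(B,R): NE
(C,P): not NE [P1→B gives 10>1]
(C,Q): not NE [P2→P gives 8>3]
(C,R): not NE [P1→B gives 6>2; P2→P gives 8>2]

PSNE = {(B,P), (B,R)}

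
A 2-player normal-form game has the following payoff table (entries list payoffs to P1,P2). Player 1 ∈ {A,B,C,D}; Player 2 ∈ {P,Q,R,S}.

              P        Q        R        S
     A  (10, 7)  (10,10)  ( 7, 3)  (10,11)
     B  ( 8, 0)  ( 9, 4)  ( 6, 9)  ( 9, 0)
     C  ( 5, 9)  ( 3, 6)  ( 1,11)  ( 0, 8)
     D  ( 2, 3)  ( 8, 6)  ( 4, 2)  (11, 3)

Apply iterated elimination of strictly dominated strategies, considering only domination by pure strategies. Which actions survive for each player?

IESDS → P1:{A,D} P2:{Q,S}

P1 drop B (A beats it: P:10>8 Q:10>9 R:7>6 S:10>9)
P1 drop C (A beats it: P:10>5 Q:10>3 R:7>1 S:10>0)
P2 drop P (Q beats it: A:10>7 D:6>3)
P2 drop R (Q beats it: A:10>3 D:6>2)
P1→{A,D} P2→{Q,S}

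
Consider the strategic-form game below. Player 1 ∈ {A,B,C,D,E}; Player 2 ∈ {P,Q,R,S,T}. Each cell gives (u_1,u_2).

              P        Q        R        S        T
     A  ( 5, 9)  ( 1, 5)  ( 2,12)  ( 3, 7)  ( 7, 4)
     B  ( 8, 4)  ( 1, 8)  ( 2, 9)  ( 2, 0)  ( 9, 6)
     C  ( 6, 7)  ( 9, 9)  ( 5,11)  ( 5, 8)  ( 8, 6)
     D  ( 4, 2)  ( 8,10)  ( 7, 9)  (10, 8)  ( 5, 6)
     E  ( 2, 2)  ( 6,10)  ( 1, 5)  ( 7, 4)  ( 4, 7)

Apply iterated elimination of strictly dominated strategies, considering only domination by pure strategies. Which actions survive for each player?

Remaining: P1:{C,D} P2:{Q,R}

P1 drop A (C beats it: P:6>5 Q:9>1 R:5>2 S:5>3 T:8>7)
P1 drop E (D beats it: P:4>2 Q:8>6 R:7>1 S:10>7 T:5>4)
P2 drop P (Q beats it: B:8>4 C:9>7 D:10>2)
P2 drop S (Q beats it: B:8>0 C:9>8 D:10>8)
P2 drop T (Q beats it: B:8>6 C:9>6 D:10>6)
P1 drop B (C beats it: Q:9>1 R:5>2)
P1→{C,D} P2→{Q,R}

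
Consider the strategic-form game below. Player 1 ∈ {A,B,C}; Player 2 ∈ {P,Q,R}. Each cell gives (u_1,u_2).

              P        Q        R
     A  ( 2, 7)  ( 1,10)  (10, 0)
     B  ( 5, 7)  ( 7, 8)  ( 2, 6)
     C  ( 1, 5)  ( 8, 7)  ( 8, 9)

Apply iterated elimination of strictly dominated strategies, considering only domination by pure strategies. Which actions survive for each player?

Remaining: P1:{A,C} P2:{Q,R}

P2 drop P (Q beats it: A:10>7 B:8>7 C:7>5)
P1 drop B (C beats it: Q:8>7 R:8>2)
P1→{A,C} P2→{Q,R}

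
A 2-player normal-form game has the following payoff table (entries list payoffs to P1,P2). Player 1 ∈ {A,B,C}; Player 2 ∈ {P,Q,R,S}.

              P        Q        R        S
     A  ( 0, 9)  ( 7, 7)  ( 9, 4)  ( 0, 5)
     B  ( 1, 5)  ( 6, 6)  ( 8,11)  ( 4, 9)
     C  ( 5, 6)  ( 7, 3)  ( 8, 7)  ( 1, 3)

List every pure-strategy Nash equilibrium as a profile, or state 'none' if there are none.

(A,P): not NE [P1→C gives 5>0]
(A,Q): not NE [P2→P gives 9>7]
(A,R): not NE [P2→P gives 9>4]
(A,S): not NE [P1→B gives 4>0; P2→P gives 9>5]
(B,P): not NE [P1→C gives 5>1; P2→R gives 11>5]
(B,Q): not NE [P1→C gives 7>6; P2→R gives 11>6]
(B,R): not NE [P1→A gives 9>8]
(B,S): not NE [P2→R gives 11>9]
(C,P): not NE [P2→R gives 7>6]
(C,Q): not NE [P2→R gives 7>3]
(C,R): not NE [P1→A gives 9>8]
(C,S): not NE [P1→B gives 4>1; P2→R gives 7>3]

No pure NE.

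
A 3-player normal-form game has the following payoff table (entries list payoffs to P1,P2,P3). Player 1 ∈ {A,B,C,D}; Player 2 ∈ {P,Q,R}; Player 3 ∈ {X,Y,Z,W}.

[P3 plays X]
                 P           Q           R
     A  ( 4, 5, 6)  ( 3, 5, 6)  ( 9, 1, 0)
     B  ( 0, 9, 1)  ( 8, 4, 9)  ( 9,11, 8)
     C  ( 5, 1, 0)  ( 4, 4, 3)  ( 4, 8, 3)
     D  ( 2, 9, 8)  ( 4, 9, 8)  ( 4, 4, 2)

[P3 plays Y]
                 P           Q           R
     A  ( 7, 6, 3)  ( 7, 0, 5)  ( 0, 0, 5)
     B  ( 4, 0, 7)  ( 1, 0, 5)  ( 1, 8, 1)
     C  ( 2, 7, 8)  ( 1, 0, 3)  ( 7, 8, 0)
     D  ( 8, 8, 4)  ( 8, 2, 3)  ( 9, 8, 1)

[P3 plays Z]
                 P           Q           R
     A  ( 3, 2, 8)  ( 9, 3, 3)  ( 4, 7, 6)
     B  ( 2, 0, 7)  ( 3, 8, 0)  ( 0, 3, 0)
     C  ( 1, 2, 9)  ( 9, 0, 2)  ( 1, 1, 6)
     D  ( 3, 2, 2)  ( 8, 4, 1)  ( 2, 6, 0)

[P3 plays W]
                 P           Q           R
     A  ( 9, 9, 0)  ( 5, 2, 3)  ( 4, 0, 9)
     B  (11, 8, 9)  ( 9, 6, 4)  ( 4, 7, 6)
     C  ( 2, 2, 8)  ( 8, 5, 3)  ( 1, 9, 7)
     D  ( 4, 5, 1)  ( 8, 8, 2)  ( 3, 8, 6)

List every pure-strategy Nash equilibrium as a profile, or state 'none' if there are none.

PSNE = {(B,P,W), (B,R,X)}

(A,P,X): not NE [P1→C gives 5>4; P3→Z gives 8>6]
(A,P,Y): not NE [P1→D gives 8>7; P3→Z gives 8>3]
(A,P,Z): not NE [P2→R gives 7>2]
(A,P,W): not NE [P1→B gives 11>9; P3→Z gives 8>0]
(A,Q,X): not NE [P1→B gives 8>3]
(A,Q,Y): not NE [P1→D gives 8>7; P2→P gives 6>0; P3→X gives 6>5]
(A,Q,Z): not NE [P2→R gives 7>3; P3→X gives 6>3]
(A,Q,W): not NE [P1→B gives 9>5; P2→P gives 9>2; P3→X gives 6>3]
(A,R,X): not NE [P2→Q gives 5>1; P3→W gives 9>0]
(A,R,Y): not NE [P1→D gives 9>0; P2→P gives 6>0; P3→W gives 9>5]
(A,R,Z): not NE [P3→W gives 9>6]
(A,R,W): not NE [P2→P gives 9>0]
(B,P,X): not NE [P1→C gives 5>0; P2→R gives 11>9; P3→W gives 9>1]
(B,P,Y): not NE [P1→D gives 8>4; P2→R gives 8>0; P3→W gives 9>7]
(B,P,Z): not NE [P1→D gives 3>2; P2→Q gives 8>0; P3→W gives 9>7]
(B,P,W): NE
(B,Q,X): not NE [P2→R gives 11>4]
(B,Q,Y): not NE [P1→D gives 8>1; P2→R gives 8>0; P3→X gives 9>5]
(B,Q,Z): not NE [P1→C gives 9>3; P3→X gives 9>0]
(B,Q,W): not NE [P2→P gives 8>6; P3→X gives 9>4]
(B,R,X): NE
(B,R,Y): not NE [P1→D gives 9>1; P3→X gives 8>1]
(B,R,Z): not NE [P1→A gives 4>0; P2→Q gives 8>3; P3→X gives 8>0]
(B,R,W): not NE [P2→P gives 8>7; P3→X gives 8>6]
(C,P,X): not NE [P2→R gives 8>1; P3→Z gives 9>0]
(C,P,Y): not NE [P1→D gives 8>2; P2→R gives 8>7; P3→Z gives 9>8]
(C,P,Z): not NE [P1→D gives 3>1]
(C,P,W): not NE [P1→B gives 11>2; P2→R gives 9>2; P3→Z gives 9>8]
(C,Q,X): not NE [P1→B gives 8>4; P2→R gives 8>4]
(C,Q,Y): not NE [P1→D gives 8>1; P2→R gives 8>0]
(C,Q,Z): not NE [P2→P gives 2>0; P3→W gives 3>2]
(C,Q,W): not NE [P1→B gives 9>8; P2→R gives 9>5]
(C,R,X): not NE [P1→B gives 9>4; P3→W gives 7>3]
(C,R,Y): not NE [P1→D gives 9>7; P3→W gives 7>0]
(C,R,Z): not NE [P1→A gives 4>1; P2→P gives 2>1; P3→W gives 7>6]
(C,R,W): not NE [P1→B gives 4>1]
(D,P,X): not NE [P1→C gives 5>2]
(D,P,Y): not NE [P3→X gives 8>4]
(D,P,Z): not NE [P2→R gives 6>2; P3→X gives 8>2]
(D,P,W): not NE [P1→B gives 11>4; P2→R gives 8>5; P3→X gives 8>1]
(D,Q,X): not NE [P1→B gives 8>4]
(D,Q,Y): not NE [P2→R gives 8>2; P3→X gives 8>3]
(D,Q,Z): not NE [P1→C gives 9>8; P2→R gives 6>4; P3→X gives 8>1]
(D,Q,W): not NE [P1→B gives 9>8; P3→X gives 8>2]
(D,R,X): not NE [P1→B gives 9>4; P2→Q gives 9>4; P3→W gives 6>2]
(D,R,Y): not NE [P3→W gives 6>1]
(D,R,Z): not NE [P1→A gives 4>2; P3→W gives 6>0]
(D,R,W): not NE [P1→B gives 4>3]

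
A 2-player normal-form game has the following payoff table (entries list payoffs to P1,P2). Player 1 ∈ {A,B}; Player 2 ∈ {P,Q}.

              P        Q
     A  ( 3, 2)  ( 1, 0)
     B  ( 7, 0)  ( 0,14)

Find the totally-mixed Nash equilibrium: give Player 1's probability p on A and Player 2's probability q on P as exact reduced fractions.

P1 indiff ⇒ q·3+(1-q)·1 = q·7+(1-q)·0 ⇒ q(-4) = (1-q)(-1) ⇒ q = 1/5
P2 indiff ⇒ p·2+(1-p)·0 = p·0+(1-p)·14 ⇒ p(2) = (1-p)(14) ⇒ p = 7/8

(p,q) = (7/8, 1/5)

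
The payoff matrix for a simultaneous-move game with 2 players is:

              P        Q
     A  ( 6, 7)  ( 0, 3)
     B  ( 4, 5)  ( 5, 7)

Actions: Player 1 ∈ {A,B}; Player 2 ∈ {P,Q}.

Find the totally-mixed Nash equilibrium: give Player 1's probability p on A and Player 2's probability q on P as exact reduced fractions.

p=1/3, q=5/7

P1 indiff ⇒ q·6+(1-q)·0 = q·4+(1-q)·5 ⇒ q(2) = (1-q)(5) ⇒ q = 5/7
P2 indiff ⇒ p·7+(1-p)·5 = p·3+(1-p)·7 ⇒ p(4) = (1-p)(2) ⇒ p = 1/3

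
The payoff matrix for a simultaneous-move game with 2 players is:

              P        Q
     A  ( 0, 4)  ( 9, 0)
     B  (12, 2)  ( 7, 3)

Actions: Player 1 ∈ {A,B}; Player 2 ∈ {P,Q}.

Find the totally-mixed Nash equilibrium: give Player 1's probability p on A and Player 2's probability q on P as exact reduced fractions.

P1 indiff ⇒ q·0+(1-q)·9 = q·12+(1-q)·7 ⇒ q(-12) = (1-q)(-2) ⇒ q = 1/7
P2 indiff ⇒ p·4+(1-p)·2 = p·0+(1-p)·3 ⇒ p(4) = (1-p)(1) ⇒ p = 1/5

P1 mixes 1/5 on A; P2 mixes 1/7 on P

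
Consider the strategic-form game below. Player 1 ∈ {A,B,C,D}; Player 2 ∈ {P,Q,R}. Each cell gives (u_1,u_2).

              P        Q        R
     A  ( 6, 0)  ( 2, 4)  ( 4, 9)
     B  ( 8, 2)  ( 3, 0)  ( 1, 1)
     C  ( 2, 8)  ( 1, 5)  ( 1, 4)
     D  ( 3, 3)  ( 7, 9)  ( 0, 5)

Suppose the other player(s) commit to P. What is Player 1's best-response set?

u_1(A vs P) = 6
u_1(B vs P) = 8
u_1(C vs P) = 2
u_1(D vs P) = 3
max payoff 8 at {B}

P1 best: {B}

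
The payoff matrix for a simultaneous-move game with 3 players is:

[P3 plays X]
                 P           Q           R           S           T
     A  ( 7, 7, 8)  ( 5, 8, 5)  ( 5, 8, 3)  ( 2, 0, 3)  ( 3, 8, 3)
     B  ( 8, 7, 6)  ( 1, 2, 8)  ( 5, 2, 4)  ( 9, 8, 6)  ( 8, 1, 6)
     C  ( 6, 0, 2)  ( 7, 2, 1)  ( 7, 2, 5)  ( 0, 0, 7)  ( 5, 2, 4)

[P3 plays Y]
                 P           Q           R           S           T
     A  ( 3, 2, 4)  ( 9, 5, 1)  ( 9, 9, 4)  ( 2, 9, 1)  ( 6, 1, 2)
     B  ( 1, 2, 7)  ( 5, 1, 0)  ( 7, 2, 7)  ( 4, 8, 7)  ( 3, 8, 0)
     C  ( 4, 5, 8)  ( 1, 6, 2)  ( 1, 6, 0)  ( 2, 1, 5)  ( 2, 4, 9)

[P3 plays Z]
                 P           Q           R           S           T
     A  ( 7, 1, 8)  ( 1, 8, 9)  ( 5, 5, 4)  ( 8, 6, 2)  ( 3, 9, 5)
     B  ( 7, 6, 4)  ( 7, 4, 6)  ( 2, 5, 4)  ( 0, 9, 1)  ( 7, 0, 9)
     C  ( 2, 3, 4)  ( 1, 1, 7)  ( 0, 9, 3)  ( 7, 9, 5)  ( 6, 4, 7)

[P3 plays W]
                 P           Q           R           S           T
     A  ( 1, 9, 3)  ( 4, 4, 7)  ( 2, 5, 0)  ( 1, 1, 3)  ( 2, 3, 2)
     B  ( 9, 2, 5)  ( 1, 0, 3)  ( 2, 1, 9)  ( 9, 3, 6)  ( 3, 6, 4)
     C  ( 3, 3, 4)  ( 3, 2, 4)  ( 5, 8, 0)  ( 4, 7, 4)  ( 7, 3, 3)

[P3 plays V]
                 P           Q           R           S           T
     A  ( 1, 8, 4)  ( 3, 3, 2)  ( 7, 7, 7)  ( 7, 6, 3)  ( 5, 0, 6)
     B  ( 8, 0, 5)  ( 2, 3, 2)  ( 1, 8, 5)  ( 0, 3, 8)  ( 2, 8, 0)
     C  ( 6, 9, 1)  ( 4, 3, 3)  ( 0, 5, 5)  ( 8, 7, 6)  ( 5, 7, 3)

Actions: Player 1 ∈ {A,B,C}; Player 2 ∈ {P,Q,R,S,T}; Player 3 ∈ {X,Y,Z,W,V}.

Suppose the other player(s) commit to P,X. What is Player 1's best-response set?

P1 best: {B}

u_1(A vs P,X) = 7
u_1(B vs P,X) = 8
u_1(C vs P,X) = 6
max payoff 8 at {B}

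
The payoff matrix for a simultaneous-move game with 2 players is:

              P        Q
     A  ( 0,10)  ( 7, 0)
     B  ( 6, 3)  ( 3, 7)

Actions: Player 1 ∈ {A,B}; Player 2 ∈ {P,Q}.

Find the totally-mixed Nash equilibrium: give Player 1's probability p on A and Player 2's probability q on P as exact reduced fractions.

(p,q) = (2/7, 2/5)

P1 indiff ⇒ q·0+(1-q)·7 = q·6+(1-q)·3 ⇒ q(-6) = (1-q)(-4) ⇒ q = 2/5
P2 indiff ⇒ p·10+(1-p)·3 = p·0+(1-p)·7 ⇒ p(10) = (1-p)(4) ⇒ p = 2/7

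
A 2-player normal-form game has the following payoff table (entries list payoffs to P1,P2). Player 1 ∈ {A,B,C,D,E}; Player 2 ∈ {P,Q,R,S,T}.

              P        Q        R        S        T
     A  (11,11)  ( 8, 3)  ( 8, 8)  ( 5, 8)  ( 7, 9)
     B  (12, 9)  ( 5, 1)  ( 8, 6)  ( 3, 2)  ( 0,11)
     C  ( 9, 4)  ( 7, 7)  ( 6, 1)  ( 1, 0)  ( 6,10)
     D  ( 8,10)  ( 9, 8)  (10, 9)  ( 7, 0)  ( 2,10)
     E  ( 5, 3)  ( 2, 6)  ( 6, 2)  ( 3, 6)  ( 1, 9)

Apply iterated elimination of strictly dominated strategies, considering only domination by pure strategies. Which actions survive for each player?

P1 drop C (A beats it: P:11>9 Q:8>7 R:8>6 S:5>1 T:7>6)
P1 drop E (A beats it: P:11>5 Q:8>2 R:8>6 S:5>3 T:7>1)
P2 drop Q (P beats it: A:11>3 B:9>1 D:10>8)
P2 drop R (P beats it: A:11>8 B:9>6 D:10>9)
P2 drop S (P beats it: A:11>8 B:9>2 D:10>0)
P1 drop D (A beats it: P:11>8 T:7>2)
P1→{A,B} P2→{P,T}

Survivors P1:{A,B} P2:{P,T}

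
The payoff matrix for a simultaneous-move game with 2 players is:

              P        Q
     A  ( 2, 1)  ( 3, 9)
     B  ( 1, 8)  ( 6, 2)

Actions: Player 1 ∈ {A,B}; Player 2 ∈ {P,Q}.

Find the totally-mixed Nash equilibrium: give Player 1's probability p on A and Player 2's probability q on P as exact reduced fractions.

P1 mixes 3/7 on A; P2 mixes 3/4 on P

P1 indiff ⇒ q·2+(1-q)·3 = q·1+(1-q)·6 ⇒ q(1) = (1-q)(3) ⇒ q = 3/4
P2 indiff ⇒ p·1+(1-p)·8 = p·9+(1-p)·2 ⇒ p(-8) = (1-p)(-6) ⇒ p = 3/7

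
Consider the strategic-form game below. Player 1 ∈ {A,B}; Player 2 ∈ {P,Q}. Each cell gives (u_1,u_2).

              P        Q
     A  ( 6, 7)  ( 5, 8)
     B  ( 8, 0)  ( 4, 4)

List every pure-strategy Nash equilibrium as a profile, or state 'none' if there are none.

PSNE = {(A,Q)}

(A,P): not NE [P1→B gives 8>6; P2→Q gives 8>7]
(A,Q): NE
(B,P): not NE [P2→Q gives 4>0]
(B,Q): not NE [P1→A gives 5>4]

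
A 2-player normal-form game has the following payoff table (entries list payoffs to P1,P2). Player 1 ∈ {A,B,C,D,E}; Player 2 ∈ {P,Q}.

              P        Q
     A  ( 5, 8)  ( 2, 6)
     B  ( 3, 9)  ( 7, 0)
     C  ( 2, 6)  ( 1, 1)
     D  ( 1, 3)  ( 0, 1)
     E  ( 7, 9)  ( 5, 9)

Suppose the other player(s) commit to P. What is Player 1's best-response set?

BR_1 = {E}

u_1(A vs P) = 5
u_1(B vs P) = 3
u_1(C vs P) = 2
u_1(D vs P) = 1
u_1(E vs P) = 7
max payoff 7 at {E}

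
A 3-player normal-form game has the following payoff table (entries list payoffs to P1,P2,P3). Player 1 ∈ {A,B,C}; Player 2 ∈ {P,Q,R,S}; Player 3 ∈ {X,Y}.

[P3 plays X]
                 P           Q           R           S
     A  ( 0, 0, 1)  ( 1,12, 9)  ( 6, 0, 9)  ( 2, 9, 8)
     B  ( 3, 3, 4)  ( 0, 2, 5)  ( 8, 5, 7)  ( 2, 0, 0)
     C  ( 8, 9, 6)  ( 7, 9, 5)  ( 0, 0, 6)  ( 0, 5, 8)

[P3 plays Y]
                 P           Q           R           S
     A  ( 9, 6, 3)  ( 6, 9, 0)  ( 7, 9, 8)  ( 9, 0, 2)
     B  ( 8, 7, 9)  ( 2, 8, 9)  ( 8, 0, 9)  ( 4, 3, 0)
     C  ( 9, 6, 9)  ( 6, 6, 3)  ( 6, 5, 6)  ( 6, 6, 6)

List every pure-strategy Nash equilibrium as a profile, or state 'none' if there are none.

NE set: (C,P,Y), (C,Q,X)

(A,P,X): not NE [P1→C gives 8>0; P2→Q gives 12>0; P3→Y gives 3>1]
(A,P,Y): not NE [P2→R gives 9>6]
(A,Q,X): not NE [P1→C gives 7>1]
(A,Q,Y): not NE [P3→X gives 9>0]
(A,R,X): not NE [P1→B gives 8>6; P2→Q gives 12>0]
(A,R,Y): not NE [P1→B gives 8>7; P3→X gives 9>8]
(A,S,X): not NE [P2→Q gives 12>9]
(A,S,Y): not NE [P2→R gives 9>0; P3→X gives 8>2]
(B,P,X): not NE [P1→C gives 8>3; P2→R gives 5>3; P3→Y gives 9>4]
(B,P,Y): not NE [P1→C gives 9>8; P2→Q gives 8>7]
(B,Q,X): not NE [P1→C gives 7>0; P2→R gives 5>2; P3→Y gives 9>5]
(B,Q,Y): not NE [P1→C gives 6>2]
(B,R,X): not NE [P3→Y gives 9>7]
(B,R,Y): not NE [P2→Q gives 8>0]
(B,S,X): not NE [P2→R gives 5>0]
(B,S,Y): not NE [P1→A gives 9>4; P2→Q gives 8>3]
(C,P,X): not NE [P3→Y gives 9>6]
(C,P,Y): NE
(C,Q,X): NE
(C,Q,Y): not NE [P3→X gives 5>3]
(C,R,X): not NE [P1→B gives 8>0; P2→Q gives 9>0]
(C,R,Y): not NE [P1→B gives 8>6; P2→S gives 6>5]
(C,S,X): not NE [P1→B gives 2>0; P2→Q gives 9>5]
(C,S,Y): not NE [P1→A gives 9>6; P3→X gives 8>6]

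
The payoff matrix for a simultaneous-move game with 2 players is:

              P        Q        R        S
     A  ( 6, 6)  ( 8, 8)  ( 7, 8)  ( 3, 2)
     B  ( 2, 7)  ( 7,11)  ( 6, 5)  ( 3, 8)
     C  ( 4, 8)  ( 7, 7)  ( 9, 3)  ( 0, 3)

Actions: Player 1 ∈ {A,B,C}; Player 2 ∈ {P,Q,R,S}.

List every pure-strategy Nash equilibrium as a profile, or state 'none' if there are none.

(A,P): not NE [P2→R gives 8>6]
(A,Q): NE
(A,R): not NE [P1→C gives 9>7]
(A,S): not NE [P2→R gives 8>2]
(B,P): not NE [P1→A gives 6>2; P2→Q gives 11>7]
(B,Q): not NE [P1→A gives 8>7]
(B,R): not NE [P1→C gives 9>6; P2→Q gives 11>5]
(B,S): not NE [P2→Q gives 11>8]
(C,P): not NE [P1→A gives 6>4]
(C,Q): not NE [P1→A gives 8>7; P2→P gives 8>7]
(C,R): not NE [P2→P gives 8>3]
(C,S): not NE [P1→B gives 3>0; P2→P gives 8>3]

Nash profiles: (A,Q)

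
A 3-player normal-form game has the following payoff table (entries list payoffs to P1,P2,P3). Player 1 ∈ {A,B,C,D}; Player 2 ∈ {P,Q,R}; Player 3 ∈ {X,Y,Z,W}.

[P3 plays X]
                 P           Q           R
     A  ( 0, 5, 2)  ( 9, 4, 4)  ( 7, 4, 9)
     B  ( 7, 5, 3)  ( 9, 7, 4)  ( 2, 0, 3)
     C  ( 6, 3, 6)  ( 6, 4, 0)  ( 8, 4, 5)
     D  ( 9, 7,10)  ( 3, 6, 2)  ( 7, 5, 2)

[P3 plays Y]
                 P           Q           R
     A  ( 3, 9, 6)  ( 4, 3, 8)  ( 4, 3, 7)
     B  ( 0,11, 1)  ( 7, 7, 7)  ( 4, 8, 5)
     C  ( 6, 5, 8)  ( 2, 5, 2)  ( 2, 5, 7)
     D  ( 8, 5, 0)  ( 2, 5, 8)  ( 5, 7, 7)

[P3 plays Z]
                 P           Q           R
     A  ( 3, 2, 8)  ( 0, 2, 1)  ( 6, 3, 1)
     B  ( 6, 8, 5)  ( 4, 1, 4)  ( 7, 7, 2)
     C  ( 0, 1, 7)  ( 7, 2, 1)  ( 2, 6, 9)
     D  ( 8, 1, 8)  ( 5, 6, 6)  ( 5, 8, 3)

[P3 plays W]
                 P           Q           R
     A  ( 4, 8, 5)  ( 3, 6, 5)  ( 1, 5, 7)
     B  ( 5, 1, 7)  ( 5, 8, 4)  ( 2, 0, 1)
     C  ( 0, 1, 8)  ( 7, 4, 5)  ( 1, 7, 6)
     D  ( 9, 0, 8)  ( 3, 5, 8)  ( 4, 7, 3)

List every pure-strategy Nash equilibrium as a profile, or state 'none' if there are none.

(A,P,X): not NE [P1→D gives 9>0; P3→Z gives 8>2]
(A,P,Y): not NE [P1→D gives 8>3; P3→Z gives 8>6]
(A,P,Z): not NE [P1→D gives 8>3; P2→R gives 3>2]
(A,P,W): not NE [P1→D gives 9>4; P3→Z gives 8>5]
(A,Q,X): not NE [P2→P gives 5>4; P3→Y gives 8>4]
(A,Q,Y): not NE [P1→B gives 7>4; P2→P gives 9>3]
(A,Q,Z): not NE [P1→C gives 7>0; P2→R gives 3>2; P3→Y gives 8>1]
(A,Q,W): not NE [P1→C gives 7>3; P2→P gives 8>6; P3→Y gives 8>5]
(A,R,X): not NE [P1→C gives 8>7; P2→P gives 5>4]
(A,R,Y): not NE [P1→D gives 5>4; P2→P gives 9>3; P3→X gives 9>7]
(A,R,Z): not NE [P1→B gives 7>6; P3→X gives 9>1]
(A,R,W): not NE [P1→D gives 4>1; P2→P gives 8>5; P3→X gives 9>7]
(B,P,X): not NE [P1→D gives 9>7; P2→Q gives 7>5; P3→W gives 7>3]
(B,P,Y): not NE [P1→D gives 8>0; P3→W gives 7>1]
(B,P,Z): not NE [P1→D gives 8>6; P3→W gives 7>5]
(B,P,W): not NE [P1→D gives 9>5; P2→Q gives 8>1]
(B,Q,X): not NE [P3→Y gives 7>4]
(B,Q,Y): not NE [P2→P gives 11>7]
(B,Q,Z): not NE [P1→C gives 7>4; P2→P gives 8>1; P3→Y gives 7>4]
(B,Q,W): not NE [P1→C gives 7>5; P3→Y gives 7>4]
(B,R,X): not NE [P1→C gives 8>2; P2→Q gives 7>0; P3→Y gives 5>3]
(B,R,Y): not NE [P1→D gives 5>4; P2→P gives 11>8]
(B,R,Z): not NE [P2→P gives 8>7; P3→Y gives 5>2]
(B,R,W): not NE [P1→D gives 4>2; P2→Q gives 8>0; P3→Y gives 5>1]
(C,P,X): not NE [P1→D gives 9>6; P2→R gives 4>3; P3→W gives 8>6]
(C,P,Y): not NE [P1→D gives 8>6]
(C,P,Z): not NE [P1→D gives 8>0; P2→R gives 6>1; P3→W gives 8>7]
(C,P,W): not NE [P1→D gives 9>0; P2→R gives 7>1]
(C,Q,X): not NE [P1→B gives 9>6; P3→W gives 5>0]
(C,Q,Y): not NE [P1→B gives 7>2; P3→W gives 5>2]
(C,Q,Z): not NE [P2→R gives 6>2; P3→W gives 5>1]
(C,Q,W): not NE [P2→R gives 7>4]
(C,R,X): not NE [P3→Z gives 9>5]
(C,R,Y): not NE [P1→D gives 5>2; P3→Z gives 9>7]
(C,R,Z): not NE [P1→B gives 7>2]
(C,R,W): not NE [P1→D gives 4>1; P3→Z gives 9>6]
(D,P,X): NE
(D,P,Y): not NE [P2→R gives 7>5; P3→X gives 10>0]
(D,P,Z): not NE [P2→R gives 8>1; P3→X gives 10>8]
(D,P,W): not NE [P2→R gives 7>0; P3→X gives 10>8]
(D,Q,X): not NE [P1→B gives 9>3; P2→P gives 7>6; P3→W gives 8>2]
(D,Q,Y): not NE [P1→B gives 7>2; P2→R gives 7>5]
(D,Q,Z): not NE [P1→C gives 7>5; P2→R gives 8>6; P3→W gives 8>6]
(D,Q,W): not NE [P1→C gives 7>3; P2→R gives 7>5]
(D,R,X): not NE [P1→C gives 8>7; P2→P gives 7>5; P3→Y gives 7>2]
(D,R,Y): NE
(D,R,Z): not NE [P1→B gives 7>5; P3→Y gives 7>3]
(D,R,W): not NE [P3→Y gives 7>3]

NE set: (D,P,X), (D,R,Y)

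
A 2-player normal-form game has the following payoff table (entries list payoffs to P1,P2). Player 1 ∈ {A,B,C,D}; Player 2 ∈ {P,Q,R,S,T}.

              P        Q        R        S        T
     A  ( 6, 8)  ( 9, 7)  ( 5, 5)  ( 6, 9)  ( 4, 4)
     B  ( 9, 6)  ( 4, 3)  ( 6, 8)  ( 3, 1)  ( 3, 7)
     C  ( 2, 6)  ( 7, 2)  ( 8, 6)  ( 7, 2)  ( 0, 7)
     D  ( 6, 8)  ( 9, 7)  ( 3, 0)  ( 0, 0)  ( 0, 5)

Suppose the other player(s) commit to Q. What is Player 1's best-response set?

argmax u_1 = {A,D}

u_1(A vs Q) = 9
u_1(B vs Q) = 4
u_1(C vs Q) = 7
u_1(D vs Q) = 9
max payoff 9 at {A,D}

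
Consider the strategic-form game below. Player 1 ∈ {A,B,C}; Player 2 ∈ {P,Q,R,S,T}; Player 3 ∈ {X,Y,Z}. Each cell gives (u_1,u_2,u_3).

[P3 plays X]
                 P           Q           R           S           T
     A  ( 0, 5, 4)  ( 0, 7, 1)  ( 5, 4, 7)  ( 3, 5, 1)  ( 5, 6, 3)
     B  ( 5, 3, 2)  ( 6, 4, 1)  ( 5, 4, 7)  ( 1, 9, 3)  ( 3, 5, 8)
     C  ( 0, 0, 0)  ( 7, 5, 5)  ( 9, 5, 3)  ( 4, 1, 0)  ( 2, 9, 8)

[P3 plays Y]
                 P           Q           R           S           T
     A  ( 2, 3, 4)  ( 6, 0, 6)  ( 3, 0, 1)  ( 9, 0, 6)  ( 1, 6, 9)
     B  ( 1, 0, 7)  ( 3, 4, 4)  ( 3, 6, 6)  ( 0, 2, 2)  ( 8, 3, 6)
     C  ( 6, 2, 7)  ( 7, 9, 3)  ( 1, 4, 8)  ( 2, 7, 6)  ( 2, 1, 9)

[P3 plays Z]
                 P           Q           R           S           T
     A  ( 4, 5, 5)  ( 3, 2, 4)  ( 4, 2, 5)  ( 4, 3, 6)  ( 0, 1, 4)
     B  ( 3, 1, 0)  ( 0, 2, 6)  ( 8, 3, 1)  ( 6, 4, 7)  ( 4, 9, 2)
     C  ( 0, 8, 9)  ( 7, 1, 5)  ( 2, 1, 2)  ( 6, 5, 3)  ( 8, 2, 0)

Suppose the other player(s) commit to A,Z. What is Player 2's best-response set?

u_2(P vs A,Z) = 5
u_2(Q vs A,Z) = 2
u_2(R vs A,Z) = 2
u_2(S vs A,Z) = 3
u_2(T vs A,Z) = 1
max payoff 5 at {P}

BR_2 = {P}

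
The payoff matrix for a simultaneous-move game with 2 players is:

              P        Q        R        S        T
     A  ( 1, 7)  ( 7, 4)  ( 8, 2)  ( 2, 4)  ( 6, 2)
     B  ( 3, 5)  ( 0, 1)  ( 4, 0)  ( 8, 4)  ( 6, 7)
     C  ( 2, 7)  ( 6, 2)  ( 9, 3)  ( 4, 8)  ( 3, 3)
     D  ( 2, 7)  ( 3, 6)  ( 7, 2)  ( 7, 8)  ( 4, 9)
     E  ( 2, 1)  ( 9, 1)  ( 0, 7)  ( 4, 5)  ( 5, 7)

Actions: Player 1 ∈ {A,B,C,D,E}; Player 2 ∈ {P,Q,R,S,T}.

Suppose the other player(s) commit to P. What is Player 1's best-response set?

BR_1 = {B}

u_1(A vs P) = 1
u_1(B vs P) = 3
u_1(C vs P) = 2
u_1(D vs P) = 2
u_1(E vs P) = 2
max payoff 3 at {B}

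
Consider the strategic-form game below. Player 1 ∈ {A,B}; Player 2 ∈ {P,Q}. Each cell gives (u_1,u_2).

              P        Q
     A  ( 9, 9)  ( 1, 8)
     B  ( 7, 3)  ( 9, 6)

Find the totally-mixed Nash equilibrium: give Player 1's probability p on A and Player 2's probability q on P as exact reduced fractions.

P1 mixes 3/4 on A; P2 mixes 4/5 on P

P1 indiff ⇒ q·9+(1-q)·1 = q·7+(1-q)·9 ⇒ q(2) = (1-q)(8) ⇒ q = 4/5
P2 indiff ⇒ p·9+(1-p)·3 = p·8+(1-p)·6 ⇒ p(1) = (1-p)(3) ⇒ p = 3/4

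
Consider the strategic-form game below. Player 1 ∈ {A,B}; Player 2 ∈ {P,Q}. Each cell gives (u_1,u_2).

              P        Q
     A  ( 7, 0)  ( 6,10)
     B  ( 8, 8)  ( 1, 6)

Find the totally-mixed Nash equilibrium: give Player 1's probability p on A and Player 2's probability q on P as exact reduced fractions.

P1 indiff ⇒ q·7+(1-q)·6 = q·8+(1-q)·1 ⇒ q(-1) = (1-q)(-5) ⇒ q = 5/6
P2 indiff ⇒ p·0+(1-p)·8 = p·10+(1-p)·6 ⇒ p(-10) = (1-p)(-2) ⇒ p = 1/6

p=1/6, q=5/6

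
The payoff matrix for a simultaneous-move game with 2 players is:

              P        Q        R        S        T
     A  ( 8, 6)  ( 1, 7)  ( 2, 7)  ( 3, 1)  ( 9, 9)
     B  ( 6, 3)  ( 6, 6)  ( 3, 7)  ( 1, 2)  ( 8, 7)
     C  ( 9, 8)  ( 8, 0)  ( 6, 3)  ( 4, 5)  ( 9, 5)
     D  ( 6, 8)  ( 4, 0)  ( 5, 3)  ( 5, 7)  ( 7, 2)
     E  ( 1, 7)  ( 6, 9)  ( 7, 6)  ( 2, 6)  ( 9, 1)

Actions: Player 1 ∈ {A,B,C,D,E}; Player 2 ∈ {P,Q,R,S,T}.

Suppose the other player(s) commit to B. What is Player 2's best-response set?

u_2(P vs B) = 3
u_2(Q vs B) = 6
u_2(R vs B) = 7
u_2(S vs B) = 2
u_2(T vs B) = 7
max payoff 7 at {R,T}

P2 best: {R,T}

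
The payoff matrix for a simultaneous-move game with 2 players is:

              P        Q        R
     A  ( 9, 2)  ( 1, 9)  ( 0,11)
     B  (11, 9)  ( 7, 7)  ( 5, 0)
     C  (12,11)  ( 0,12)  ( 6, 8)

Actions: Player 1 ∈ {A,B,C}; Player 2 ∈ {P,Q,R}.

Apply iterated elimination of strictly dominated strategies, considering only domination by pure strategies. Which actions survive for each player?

Remaining: P1:{B,C} P2:{P,Q}

P1 drop A (B beats it: P:11>9 Q:7>1 R:5>0)
P2 drop R (P beats it: B:9>0 C:11>8)
P1→{B,C} P2→{P,Q}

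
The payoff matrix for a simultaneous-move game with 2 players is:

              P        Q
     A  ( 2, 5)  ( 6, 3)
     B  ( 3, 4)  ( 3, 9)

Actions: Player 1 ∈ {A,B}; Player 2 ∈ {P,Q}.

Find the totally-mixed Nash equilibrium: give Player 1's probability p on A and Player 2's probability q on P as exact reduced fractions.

(p,q) = (5/7, 3/4)

P1 indiff ⇒ q·2+(1-q)·6 = q·3+(1-q)·3 ⇒ q(-1) = (1-q)(-3) ⇒ q = 3/4
P2 indiff ⇒ p·5+(1-p)·4 = p·3+(1-p)·9 ⇒ p(2) = (1-p)(5) ⇒ p = 5/7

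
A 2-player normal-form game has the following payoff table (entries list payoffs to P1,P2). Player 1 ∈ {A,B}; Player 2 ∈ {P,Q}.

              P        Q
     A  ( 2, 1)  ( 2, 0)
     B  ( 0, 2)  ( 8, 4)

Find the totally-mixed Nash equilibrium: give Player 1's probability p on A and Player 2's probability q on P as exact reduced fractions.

P1 indiff ⇒ q·2+(1-q)·2 = q·0+(1-q)·8 ⇒ q(2) = (1-q)(6) ⇒ q = 3/4
P2 indiff ⇒ p·1+(1-p)·2 = p·0+(1-p)·4 ⇒ p(1) = (1-p)(2) ⇒ p = 2/3

p=2/3, q=3/4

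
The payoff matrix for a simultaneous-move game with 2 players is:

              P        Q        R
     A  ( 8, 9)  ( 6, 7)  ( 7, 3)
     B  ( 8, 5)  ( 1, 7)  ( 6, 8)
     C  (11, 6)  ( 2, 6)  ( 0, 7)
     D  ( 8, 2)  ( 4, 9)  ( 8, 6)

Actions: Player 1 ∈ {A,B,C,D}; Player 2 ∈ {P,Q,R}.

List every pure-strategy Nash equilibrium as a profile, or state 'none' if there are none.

(A,P): not NE [P1→C gives 11>8]
(A,Q): not NE [P2→P gives 9>7]
(A,R): not NE [P1→D gives 8>7; P2→P gives 9>3]
(B,P): not NE [P1→C gives 11>8; P2→R gives 8>5]
(B,Q): not NE [P1→A gives 6>1; P2→R gives 8>7]
(B,R): not NE [P1→D gives 8>6]
(C,P): not NE [P2→R gives 7>6]
(C,Q): not NE [P1→A gives 6>2; P2→R gives 7>6]
(C,R): not NE [P1→D gives 8>0]
(D,P): not NE [P1→C gives 11>8; P2→Q gives 9>2]
(D,Q): not NE [P1→A gives 6>4]
(D,R): not NE [P2→Q gives 9>6]

PSNE: ∅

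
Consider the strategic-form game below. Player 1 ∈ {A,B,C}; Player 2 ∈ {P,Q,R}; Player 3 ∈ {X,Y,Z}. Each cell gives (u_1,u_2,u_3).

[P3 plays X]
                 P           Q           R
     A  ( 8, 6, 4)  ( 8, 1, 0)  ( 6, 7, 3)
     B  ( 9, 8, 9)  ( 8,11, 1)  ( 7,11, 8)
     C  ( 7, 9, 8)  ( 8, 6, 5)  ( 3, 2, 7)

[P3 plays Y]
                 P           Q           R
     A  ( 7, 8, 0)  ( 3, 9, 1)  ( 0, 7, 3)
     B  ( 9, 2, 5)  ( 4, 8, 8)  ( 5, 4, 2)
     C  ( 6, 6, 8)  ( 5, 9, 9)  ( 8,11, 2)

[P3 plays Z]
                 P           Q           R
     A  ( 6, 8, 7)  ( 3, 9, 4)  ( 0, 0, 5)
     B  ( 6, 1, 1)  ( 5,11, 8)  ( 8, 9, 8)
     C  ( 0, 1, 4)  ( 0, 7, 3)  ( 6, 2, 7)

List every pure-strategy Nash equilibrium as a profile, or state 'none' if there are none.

Nash profiles: (B,Q,Z), (B,R,X)

(A,P,X): not NE [P1→B gives 9>8; P2→R gives 7>6; P3→Z gives 7>4]
(A,P,Y): not NE [P1→B gives 9>7; P2→Q gives 9>8; P3→Z gives 7>0]
(A,P,Z): not NE [P2→Q gives 9>8]
(A,Q,X): not NE [P2→R gives 7>1; P3→Z gives 4>0]
(A,Q,Y): not NE [P1→C gives 5>3; P3→Z gives 4>1]
(A,Q,Z): not NE [P1→B gives 5>3]
(A,R,X): not NE [P1→B gives 7>6; P3→Z gives 5>3]
(A,R,Y): not NE [P1→C gives 8>0; P2→Q gives 9>7; P3→Z gives 5>3]
(A,R,Z): not NE [P1→B gives 8>0; P2→Q gives 9>0]
(B,P,X): not NE [P2→R gives 11>8]
(B,P,Y): not NE [P2→Q gives 8>2; P3→X gives 9>5]
(B,P,Z): not NE [P2→Q gives 11>1; P3→X gives 9>1]
(B,Q,X): not NE [P3→Z gives 8>1]
(B,Q,Y): not NE [P1→C gives 5>4]
(B,Q,Z): NE
(B,R,X): NE
(B,R,Y): not NE [P1→C gives 8>5; P2→Q gives 8>4; P3→Z gives 8>2]
(B,R,Z): not NE [P2→Q gives 11>9]
(C,P,X): not NE [P1→B gives 9>7]
(C,P,Y): not NE [P1→B gives 9>6; P2→R gives 11>6]
(C,P,Z): not NE [P1→B gives 6>0; P2→Q gives 7>1; P3→Y gives 8>4]
(C,Q,X): not NE [P2→P gives 9>6; P3→Y gives 9>5]
(C,Q,Y): not NE [P2→R gives 11>9]
(C,Q,Z): not NE [P1→B gives 5>0; P3→Y gives 9>3]
(C,R,X): not NE [P1→B gives 7>3; P2→P gives 9>2]
(C,R,Y): not NE [P3→Z gives 7>2]
(C,R,Z): not NE [P1→B gives 8>6; P2→Q gives 7>2]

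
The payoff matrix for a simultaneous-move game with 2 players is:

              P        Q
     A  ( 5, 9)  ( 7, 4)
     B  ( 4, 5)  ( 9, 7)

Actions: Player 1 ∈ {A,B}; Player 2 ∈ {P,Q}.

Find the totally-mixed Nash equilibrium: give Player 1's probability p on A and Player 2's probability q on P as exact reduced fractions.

P1 indiff ⇒ q·5+(1-q)·7 = q·4+(1-q)·9 ⇒ q(1) = (1-q)(2) ⇒ q = 2/3
P2 indiff ⇒ p·9+(1-p)·5 = p·4+(1-p)·7 ⇒ p(5) = (1-p)(2) ⇒ p = 2/7

(p,q) = (2/7, 2/3)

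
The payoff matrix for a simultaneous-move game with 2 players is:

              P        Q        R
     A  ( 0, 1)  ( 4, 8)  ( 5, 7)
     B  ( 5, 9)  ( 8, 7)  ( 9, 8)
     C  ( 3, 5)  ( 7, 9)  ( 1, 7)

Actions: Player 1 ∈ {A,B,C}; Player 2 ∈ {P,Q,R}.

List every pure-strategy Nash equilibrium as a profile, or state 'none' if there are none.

(A,P): not NE [P1→B gives 5>0; P2→Q gives 8>1]
(A,Q): not NE [P1→B gives 8>4]
(A,R): not NE [P1→B gives 9>5; P2→Q gives 8>7]
(B,P): NE
(B,Q): not NE [P2→P gives 9>7]
(B,R): not NE [P2→P gives 9>8]
(C,P): not NE [P1→B gives 5>3; P2→Q gives 9>5]
(C,Q): not NE [P1→B gives 8>7]
(C,R): not NE [P1→B gives 9>1; P2→Q gives 9>7]

NE set: (B,P)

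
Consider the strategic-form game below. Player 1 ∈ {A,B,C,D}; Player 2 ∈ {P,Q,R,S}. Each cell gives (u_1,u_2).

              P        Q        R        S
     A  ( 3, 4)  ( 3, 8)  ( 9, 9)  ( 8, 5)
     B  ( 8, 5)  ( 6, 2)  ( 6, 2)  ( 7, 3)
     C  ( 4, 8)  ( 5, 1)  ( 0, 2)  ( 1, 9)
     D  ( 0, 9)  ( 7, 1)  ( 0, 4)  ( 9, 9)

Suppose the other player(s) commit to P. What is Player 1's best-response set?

BR_1 = {B}

u_1(A vs P) = 3
u_1(B vs P) = 8
u_1(C vs P) = 4
u_1(D vs P) = 0
max payoff 8 at {B}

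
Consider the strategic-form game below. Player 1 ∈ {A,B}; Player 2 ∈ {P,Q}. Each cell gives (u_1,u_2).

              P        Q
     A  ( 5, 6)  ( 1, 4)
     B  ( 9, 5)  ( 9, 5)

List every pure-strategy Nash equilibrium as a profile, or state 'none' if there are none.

(A,P): not NE [P1→B gives 9>5]
(A,Q): not NE [P1→B gives 9>1; P2→P gives 6>4]
(B,P): NE
(B,Q): NE

Nash profiles: (B,P), (B,Q)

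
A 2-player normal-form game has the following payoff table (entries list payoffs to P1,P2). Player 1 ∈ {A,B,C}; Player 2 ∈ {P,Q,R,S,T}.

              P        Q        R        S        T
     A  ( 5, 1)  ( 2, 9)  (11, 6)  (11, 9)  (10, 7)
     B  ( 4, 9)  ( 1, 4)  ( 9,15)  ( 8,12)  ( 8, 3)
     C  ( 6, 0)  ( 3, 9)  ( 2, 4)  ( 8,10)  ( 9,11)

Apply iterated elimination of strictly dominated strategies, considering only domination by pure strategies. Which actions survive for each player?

IESDS → P1:{A,C} P2:{Q,S,T}

P1 drop B (A beats it: P:5>4 Q:2>1 R:11>9 S:11>8 T:10>8)
P2 drop P (Q beats it: A:9>1 C:9>0)
P2 drop R (Q beats it: A:9>6 C:9>4)
P1→{A,C} P2→{Q,S,T}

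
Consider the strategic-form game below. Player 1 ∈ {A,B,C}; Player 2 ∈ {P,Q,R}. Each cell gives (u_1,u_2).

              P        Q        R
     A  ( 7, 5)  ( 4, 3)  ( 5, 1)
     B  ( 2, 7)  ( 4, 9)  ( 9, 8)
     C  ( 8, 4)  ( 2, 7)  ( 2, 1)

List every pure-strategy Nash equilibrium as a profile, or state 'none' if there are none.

(A,P): not NE [P1→C gives 8>7]
(A,Q): not NE [P2→P gives 5>3]
(A,R): not NE [P1→B gives 9>5; P2→P gives 5>1]
(B,P): not NE [P1→C gives 8>2; P2→Q gives 9>7]
(B,Q): NE
(B,R): not NE [P2→Q gives 9>8]
(C,P): not NE [P2→Q gives 7>4]
(C,Q): not NE [P1→B gives 4>2]
(C,R): not NE [P1→B gives 9>2; P2→Q gives 7>1]

Nash profiles: (B,Q)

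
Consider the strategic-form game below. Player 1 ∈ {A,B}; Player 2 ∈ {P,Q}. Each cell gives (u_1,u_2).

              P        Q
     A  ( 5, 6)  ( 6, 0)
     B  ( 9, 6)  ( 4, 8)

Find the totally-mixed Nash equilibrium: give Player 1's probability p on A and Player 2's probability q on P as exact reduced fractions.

P1 indiff ⇒ q·5+(1-q)·6 = q·9+(1-q)·4 ⇒ q(-4) = (1-q)(-2) ⇒ q = 1/3
P2 indiff ⇒ p·6+(1-p)·6 = p·0+(1-p)·8 ⇒ p(6) = (1-p)(2) ⇒ p = 1/4

P1 mixes 1/4 on A; P2 mixes 1/3 on P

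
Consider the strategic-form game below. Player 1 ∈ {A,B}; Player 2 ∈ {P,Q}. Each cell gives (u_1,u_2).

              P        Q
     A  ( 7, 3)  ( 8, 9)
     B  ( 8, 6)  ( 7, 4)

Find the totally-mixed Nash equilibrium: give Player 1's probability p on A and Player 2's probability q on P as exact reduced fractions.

P1 indiff ⇒ q·7+(1-q)·8 = q·8+(1-q)·7 ⇒ q(-1) = (1-q)(-1) ⇒ q = 1/2
P2 indiff ⇒ p·3+(1-p)·6 = p·9+(1-p)·4 ⇒ p(-6) = (1-p)(-2) ⇒ p = 1/4

p=1/4, q=1/2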